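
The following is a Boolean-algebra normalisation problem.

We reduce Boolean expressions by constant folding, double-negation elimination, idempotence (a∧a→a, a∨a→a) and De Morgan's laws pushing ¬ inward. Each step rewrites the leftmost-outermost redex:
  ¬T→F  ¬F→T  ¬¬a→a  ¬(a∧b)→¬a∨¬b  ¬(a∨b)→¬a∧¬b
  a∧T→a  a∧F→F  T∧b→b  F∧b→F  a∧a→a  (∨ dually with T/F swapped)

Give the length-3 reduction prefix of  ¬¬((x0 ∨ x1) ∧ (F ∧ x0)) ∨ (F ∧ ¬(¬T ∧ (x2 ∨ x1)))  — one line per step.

Answer: after 3 steps: F ∨ (F ∧ ¬(¬T ∧ (x2 ∨ x1)))

Working:
  start: ¬¬((x0 ∨ x1) ∧ (F ∧ x0)) ∨ (F ∧ ¬(¬T ∧ (x2 ∨ x1)))
  [1] ((x0 ∨ x1) ∧ (F ∧ x0)) ∨ (F ∧ ¬(¬T ∧ (x2 ∨ x1)))
  [2] ((x0 ∨ x1) ∧ F) ∨ (F ∧ ¬(¬T ∧ (x2 ∨ x1)))
  [3] F ∨ (F ∧ ¬(¬T ∧ (x2 ∨ x1)))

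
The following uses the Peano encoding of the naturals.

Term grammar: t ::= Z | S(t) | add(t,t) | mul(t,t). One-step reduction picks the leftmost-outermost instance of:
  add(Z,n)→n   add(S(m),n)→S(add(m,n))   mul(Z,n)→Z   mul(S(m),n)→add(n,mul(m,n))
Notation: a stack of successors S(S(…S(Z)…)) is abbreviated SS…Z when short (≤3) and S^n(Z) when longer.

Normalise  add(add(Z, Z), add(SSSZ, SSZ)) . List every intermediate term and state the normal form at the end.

Answer: normal form = S^5(Z)  (in 6 steps)

Derivation:
  start: add(add(Z, Z), add(SSSZ, SSZ))
  step 1: add(Z, add(SSSZ, SSZ))
  step 2: add(SSSZ, SSZ)
  step 3: S(add(SSZ, SSZ))
  step 4: S(S(add(SZ, SSZ)))
  step 5: S(S(S(add(Z, SSZ))))
  step 6: S^5(Z)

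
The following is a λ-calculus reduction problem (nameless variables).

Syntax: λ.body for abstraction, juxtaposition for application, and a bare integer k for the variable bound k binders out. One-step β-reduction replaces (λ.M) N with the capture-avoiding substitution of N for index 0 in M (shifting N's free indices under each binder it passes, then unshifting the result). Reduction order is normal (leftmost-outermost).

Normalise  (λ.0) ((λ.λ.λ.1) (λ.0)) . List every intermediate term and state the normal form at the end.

Answer: normal form = λ.λ.1  (in 2 steps)

Reduction:
  start: (λ.0) ((λ.λ.λ.1) (λ.0))
  step 1: (λ.λ.λ.1) (λ.0)
  step 2: λ.λ.1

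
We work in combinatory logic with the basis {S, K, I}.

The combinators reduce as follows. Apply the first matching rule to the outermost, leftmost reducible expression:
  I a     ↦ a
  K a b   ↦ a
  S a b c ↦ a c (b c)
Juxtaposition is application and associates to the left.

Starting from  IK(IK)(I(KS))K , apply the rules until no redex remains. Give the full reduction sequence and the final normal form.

  start: IK(IK)(I(KS))K
  step 1: K(IK)(I(KS))K
  step 2: IKK
  step 3: KK

Answer: normal form = KK  (in 3 steps)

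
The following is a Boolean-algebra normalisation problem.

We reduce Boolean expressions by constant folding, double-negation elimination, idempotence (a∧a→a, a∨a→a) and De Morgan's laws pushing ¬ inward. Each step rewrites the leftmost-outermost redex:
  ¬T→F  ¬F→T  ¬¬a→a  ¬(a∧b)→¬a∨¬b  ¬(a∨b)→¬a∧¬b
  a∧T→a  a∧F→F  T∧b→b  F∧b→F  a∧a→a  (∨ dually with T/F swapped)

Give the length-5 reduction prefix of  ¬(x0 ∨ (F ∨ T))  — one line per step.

Answer: after 5 steps: ¬x0 ∧ F

Working:
  start: ¬(x0 ∨ (F ∨ T))
  →1  ¬x0 ∧ ¬(F ∨ T)
  →2  ¬x0 ∧ (¬F ∧ ¬T)
  →3  ¬x0 ∧ (T ∧ ¬T)
  →4  ¬x0 ∧ ¬T
  →5  ¬x0 ∧ F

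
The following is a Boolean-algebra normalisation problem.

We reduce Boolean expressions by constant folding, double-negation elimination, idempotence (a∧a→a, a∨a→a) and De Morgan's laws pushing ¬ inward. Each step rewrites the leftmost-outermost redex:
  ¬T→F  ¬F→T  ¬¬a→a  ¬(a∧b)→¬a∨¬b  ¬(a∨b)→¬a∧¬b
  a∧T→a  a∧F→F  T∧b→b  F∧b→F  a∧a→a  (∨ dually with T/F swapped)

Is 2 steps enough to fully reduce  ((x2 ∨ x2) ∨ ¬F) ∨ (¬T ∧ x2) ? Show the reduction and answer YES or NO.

Answer: NO — after 2 steps the term is (x2 ∨ T) ∨ (¬T ∧ x2), not yet normal

Reduction:
  start: ((x2 ∨ x2) ∨ ¬F) ∨ (¬T ∧ x2)
  [1] (x2 ∨ ¬F) ∨ (¬T ∧ x2)
  [2] (x2 ∨ T) ∨ (¬T ∧ x2)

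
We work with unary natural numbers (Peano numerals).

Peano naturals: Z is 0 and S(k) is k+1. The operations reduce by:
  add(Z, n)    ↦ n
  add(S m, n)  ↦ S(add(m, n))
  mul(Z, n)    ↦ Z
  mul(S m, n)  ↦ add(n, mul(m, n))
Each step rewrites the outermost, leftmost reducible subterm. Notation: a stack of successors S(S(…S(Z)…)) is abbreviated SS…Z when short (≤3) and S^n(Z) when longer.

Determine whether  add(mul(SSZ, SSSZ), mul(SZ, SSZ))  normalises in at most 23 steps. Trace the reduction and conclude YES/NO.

  start: add(mul(SSZ, SSSZ), mul(SZ, SSZ))
  [1] add(add(SSSZ, mul(SZ, SSSZ)), mul(SZ, SSZ))
  [2] add(S(add(SSZ, mul(SZ, SSSZ))), mul(SZ, SSZ))
  [3] S(add(add(SSZ, mul(SZ, SSSZ)), mul(SZ, SSZ)))
  [4] S(add(S(add(SZ, mul(SZ, SSSZ))), mul(SZ, SSZ)))
  [5] S(S(add(add(SZ, mul(SZ, SSSZ)), mul(SZ, SSZ))))
  [6] S(S(add(S(add(Z, mul(SZ, SSSZ))), mul(SZ, SSZ))))
  [7] S(S(S(add(add(Z, mul(SZ, SSSZ)), mul(SZ, SSZ)))))
  [8] S(S(S(add(mul(SZ, SSSZ), mul(SZ, SSZ)))))
  [9] S(S(S(add(add(SSSZ, mul(Z, SSSZ)), mul(SZ, SSZ)))))
  [10] S(S(S(add(S(add(SSZ, mul(Z, SSSZ))), mul(SZ, SSZ)))))
  [11] S(S(S(S(add(add(SSZ, mul(Z, SSSZ)), mul(SZ, SSZ))))))
  [12] S(S(S(S(add(S(add(SZ, mul(Z, SSSZ))), mul(SZ, SSZ))))))
  [13] S(S(S(S(S(add(add(SZ, mul(Z, SSSZ)), mul(SZ, SSZ)))))))
  [14] S(S(S(S(S(add(S(add(Z, mul(Z, SSSZ))), mul(SZ, SSZ)))))))
  [15] S(S(S(S(S(S(add(add(Z, mul(Z, SSSZ)), mul(SZ, SSZ))))))))
  [16] S(S(S(S(S(S(add(mul(Z, SSSZ), mul(SZ, SSZ))))))))
  [17] S(S(S(S(S(S(add(Z, mul(SZ, SSZ))))))))
  [18] S(S(S(S(S(S(mul(SZ, SSZ)))))))
  [19] S(S(S(S(S(S(add(SSZ, mul(Z, SSZ))))))))
  [20] S(S(S(S(S(S(S(add(SZ, mul(Z, SSZ)))))))))
  [21] S(S(S(S(S(S(S(S(add(Z, mul(Z, SSZ))))))))))
  [22] S(S(S(S(S(S(S(S(mul(Z, SSZ)))))))))
  [23] S^8(Z)

Answer: YES — reaches normal form S^8(Z) in 23 ≤ 23 steps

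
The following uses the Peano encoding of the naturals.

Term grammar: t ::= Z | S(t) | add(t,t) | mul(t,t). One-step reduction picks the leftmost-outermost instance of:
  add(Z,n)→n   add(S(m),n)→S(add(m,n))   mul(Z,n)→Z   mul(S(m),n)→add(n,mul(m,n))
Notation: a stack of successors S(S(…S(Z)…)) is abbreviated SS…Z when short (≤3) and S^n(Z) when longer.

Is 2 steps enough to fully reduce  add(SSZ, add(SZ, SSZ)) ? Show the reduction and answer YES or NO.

Answer: NO — after 2 steps the term is S(S(add(Z, add(SZ, SSZ)))), not yet normal

Reduction:
  start: add(SSZ, add(SZ, SSZ))
  [1] S(add(SZ, add(SZ, SSZ)))
  [2] S(S(add(Z, add(SZ, SSZ))))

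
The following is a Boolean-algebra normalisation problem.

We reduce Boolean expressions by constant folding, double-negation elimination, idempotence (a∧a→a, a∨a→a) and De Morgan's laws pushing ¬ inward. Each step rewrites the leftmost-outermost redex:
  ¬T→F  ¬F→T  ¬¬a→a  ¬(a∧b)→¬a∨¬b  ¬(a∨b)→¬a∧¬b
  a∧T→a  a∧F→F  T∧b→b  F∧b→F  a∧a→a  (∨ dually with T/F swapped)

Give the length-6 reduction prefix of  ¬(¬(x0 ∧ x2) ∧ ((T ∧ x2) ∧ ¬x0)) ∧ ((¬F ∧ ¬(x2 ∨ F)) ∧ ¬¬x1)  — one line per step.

  start: ¬(¬(x0 ∧ x2) ∧ ((T ∧ x2) ∧ ¬x0)) ∧ ((¬F ∧ ¬(x2 ∨ F)) ∧ ¬¬x1)
  →1  (¬¬(x0 ∧ x2) ∨ ¬((T ∧ x2) ∧ ¬x0)) ∧ ((¬F ∧ ¬(x2 ∨ F)) ∧ ¬¬x1)
  →2  ((x0 ∧ x2) ∨ ¬((T ∧ x2) ∧ ¬x0)) ∧ ((¬F ∧ ¬(x2 ∨ F)) ∧ ¬¬x1)
  →3  ((x0 ∧ x2) ∨ (¬(T ∧ x2) ∨ ¬¬x0)) ∧ ((¬F ∧ ¬(x2 ∨ F)) ∧ ¬¬x1)
  →4  ((x0 ∧ x2) ∨ ((¬T ∨ ¬x2) ∨ ¬¬x0)) ∧ ((¬F ∧ ¬(x2 ∨ F)) ∧ ¬¬x1)
  →5  ((x0 ∧ x2) ∨ ((F ∨ ¬x2) ∨ ¬¬x0)) ∧ ((¬F ∧ ¬(x2 ∨ F)) ∧ ¬¬x1)
  →6  ((x0 ∧ x2) ∨ (¬x2 ∨ ¬¬x0)) ∧ ((¬F ∧ ¬(x2 ∨ F)) ∧ ¬¬x1)

Answer: after 6 steps: ((x0 ∧ x2) ∨ (¬x2 ∨ ¬¬x0)) ∧ ((¬F ∧ ¬(x2 ∨ F)) ∧ ¬¬x1)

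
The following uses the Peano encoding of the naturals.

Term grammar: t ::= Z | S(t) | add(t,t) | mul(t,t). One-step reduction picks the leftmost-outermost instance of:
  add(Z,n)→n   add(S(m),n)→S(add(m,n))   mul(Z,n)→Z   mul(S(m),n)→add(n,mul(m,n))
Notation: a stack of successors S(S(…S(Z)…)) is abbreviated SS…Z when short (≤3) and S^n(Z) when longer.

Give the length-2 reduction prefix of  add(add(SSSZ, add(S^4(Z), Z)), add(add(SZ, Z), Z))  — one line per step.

  start: add(add(SSSZ, add(S^4(Z), Z)), add(add(SZ, Z), Z))
  [1] add(S(add(SSZ, add(S^4(Z), Z))), add(add(SZ, Z), Z))
  [2] S(add(add(SSZ, add(S^4(Z), Z)), add(add(SZ, Z), Z)))

Answer: after 2 steps: S(add(add(SSZ, add(S^4(Z), Z)), add(add(SZ, Z), Z)))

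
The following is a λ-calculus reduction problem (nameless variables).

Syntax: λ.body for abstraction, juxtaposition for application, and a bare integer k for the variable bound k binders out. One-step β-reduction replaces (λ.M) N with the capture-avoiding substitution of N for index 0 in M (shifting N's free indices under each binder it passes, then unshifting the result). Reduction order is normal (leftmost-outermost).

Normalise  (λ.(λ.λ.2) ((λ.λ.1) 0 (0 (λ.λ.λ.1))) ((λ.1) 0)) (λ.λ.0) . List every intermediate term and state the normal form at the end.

Answer: normal form = λ.λ.0  (in 3 steps)

Working:
  start: (λ.(λ.λ.2) ((λ.λ.1) 0 (0 (λ.λ.λ.1))) ((λ.1) 0)) (λ.λ.0)
  →1  (λ.λ.λ.λ.0) ((λ.λ.1) (λ.λ.0) ((λ.λ.0) (λ.λ.λ.1))) ((λ.λ.λ.0) (λ.λ.0))
  →2  (λ.λ.λ.0) ((λ.λ.λ.0) (λ.λ.0))
  →3  λ.λ.0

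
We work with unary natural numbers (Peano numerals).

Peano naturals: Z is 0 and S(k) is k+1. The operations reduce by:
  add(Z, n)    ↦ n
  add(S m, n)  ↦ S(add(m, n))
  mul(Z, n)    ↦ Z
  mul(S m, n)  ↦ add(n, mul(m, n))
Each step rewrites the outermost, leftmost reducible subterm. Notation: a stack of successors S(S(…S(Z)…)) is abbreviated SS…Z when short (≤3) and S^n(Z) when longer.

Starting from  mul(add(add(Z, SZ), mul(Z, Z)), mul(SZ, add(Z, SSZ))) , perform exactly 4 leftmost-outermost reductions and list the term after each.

  start: mul(add(add(Z, SZ), mul(Z, Z)), mul(SZ, add(Z, SSZ)))
  →1  mul(add(SZ, mul(Z, Z)), mul(SZ, add(Z, SSZ)))
  →2  mul(S(add(Z, mul(Z, Z))), mul(SZ, add(Z, SSZ)))
  →3  add(mul(SZ, add(Z, SSZ)), mul(add(Z, mul(Z, Z)), mul(SZ, add(Z, SSZ))))
  →4  add(add(add(Z, SSZ), mul(Z, add(Z, SSZ))), mul(add(Z, mul(Z, Z)), mul(SZ, add(Z, SSZ))))

Answer: after 4 steps: add(add(add(Z, SSZ), mul(Z, add(Z, SSZ))), mul(add(Z, mul(Z, Z)), mul(SZ, add(Z, SSZ))))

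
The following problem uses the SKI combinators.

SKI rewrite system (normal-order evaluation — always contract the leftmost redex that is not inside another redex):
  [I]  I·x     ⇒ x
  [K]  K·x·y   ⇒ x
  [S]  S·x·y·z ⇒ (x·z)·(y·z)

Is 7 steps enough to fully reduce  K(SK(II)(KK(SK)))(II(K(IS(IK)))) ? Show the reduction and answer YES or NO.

Answer: YES — reaches normal form K in 4 ≤ 7 steps

Working:
  start: K(SK(II)(KK(SK)))(II(K(IS(IK))))
  →1  SK(II)(KK(SK))
  →2  K(KK(SK))(II(KK(SK)))
  →3  KK(SK)
  →4  K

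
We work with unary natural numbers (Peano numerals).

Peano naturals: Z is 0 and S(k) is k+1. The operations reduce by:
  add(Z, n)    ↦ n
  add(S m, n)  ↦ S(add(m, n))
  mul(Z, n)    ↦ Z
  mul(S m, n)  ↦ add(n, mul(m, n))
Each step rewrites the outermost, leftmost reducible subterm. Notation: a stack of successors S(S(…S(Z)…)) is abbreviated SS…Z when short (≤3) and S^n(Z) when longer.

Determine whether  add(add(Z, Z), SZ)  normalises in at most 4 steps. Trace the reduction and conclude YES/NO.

  start: add(add(Z, Z), SZ)
  →1  add(Z, SZ)
  →2  SZ

Answer: YES — reaches normal form SZ in 2 ≤ 4 steps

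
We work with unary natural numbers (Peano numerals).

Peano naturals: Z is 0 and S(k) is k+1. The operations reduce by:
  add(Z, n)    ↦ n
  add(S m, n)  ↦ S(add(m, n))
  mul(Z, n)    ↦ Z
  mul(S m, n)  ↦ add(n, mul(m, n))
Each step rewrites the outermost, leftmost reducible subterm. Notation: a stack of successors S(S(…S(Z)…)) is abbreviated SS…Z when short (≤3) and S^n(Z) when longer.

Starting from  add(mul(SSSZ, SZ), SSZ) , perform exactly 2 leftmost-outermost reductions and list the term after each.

Answer: after 2 steps: add(S(add(Z, mul(SSZ, SZ))), SSZ)

Working:
  start: add(mul(SSSZ, SZ), SSZ)
  step 1: add(add(SZ, mul(SSZ, SZ)), SSZ)
  step 2: add(S(add(Z, mul(SSZ, SZ))), SSZ)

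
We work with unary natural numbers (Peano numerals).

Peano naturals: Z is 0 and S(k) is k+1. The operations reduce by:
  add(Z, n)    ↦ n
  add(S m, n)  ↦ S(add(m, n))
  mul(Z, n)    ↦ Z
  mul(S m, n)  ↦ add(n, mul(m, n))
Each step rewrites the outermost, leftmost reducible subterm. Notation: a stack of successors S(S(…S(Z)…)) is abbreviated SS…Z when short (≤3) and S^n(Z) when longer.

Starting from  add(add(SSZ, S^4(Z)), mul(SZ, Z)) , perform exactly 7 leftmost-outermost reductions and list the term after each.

Answer: after 7 steps: S(S(S(S(add(SSZ, mul(SZ, Z))))))

Working:
  start: add(add(SSZ, S^4(Z)), mul(SZ, Z))
  [1] add(S(add(SZ, S^4(Z))), mul(SZ, Z))
  [2] S(add(add(SZ, S^4(Z)), mul(SZ, Z)))
  [3] S(add(S(add(Z, S^4(Z))), mul(SZ, Z)))
  [4] S(S(add(add(Z, S^4(Z)), mul(SZ, Z))))
  [5] S(S(add(S^4(Z), mul(SZ, Z))))
  [6] S(S(S(add(SSSZ, mul(SZ, Z)))))
  [7] S(S(S(S(add(SSZ, mul(SZ, Z))))))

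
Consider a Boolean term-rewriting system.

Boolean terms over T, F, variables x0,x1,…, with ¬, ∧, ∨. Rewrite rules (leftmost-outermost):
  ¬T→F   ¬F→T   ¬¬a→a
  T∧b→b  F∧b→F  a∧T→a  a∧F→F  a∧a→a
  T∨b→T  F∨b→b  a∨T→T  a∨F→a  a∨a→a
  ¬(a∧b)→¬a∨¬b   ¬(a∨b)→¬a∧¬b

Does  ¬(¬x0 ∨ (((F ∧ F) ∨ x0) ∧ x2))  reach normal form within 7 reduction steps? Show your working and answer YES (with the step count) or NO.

  start: ¬(¬x0 ∨ (((F ∧ F) ∨ x0) ∧ x2))
  [1] ¬¬x0 ∧ ¬(((F ∧ F) ∨ x0) ∧ x2)
  [2] x0 ∧ ¬(((F ∧ F) ∨ x0) ∧ x2)
  [3] x0 ∧ (¬((F ∧ F) ∨ x0) ∨ ¬x2)
  [4] x0 ∧ ((¬(F ∧ F) ∧ ¬x0) ∨ ¬x2)
  [5] x0 ∧ (((¬F ∨ ¬F) ∧ ¬x0) ∨ ¬x2)
  [6] x0 ∧ ((¬F ∧ ¬x0) ∨ ¬x2)
  [7] x0 ∧ ((T ∧ ¬x0) ∨ ¬x2)

Answer: NO — after 7 steps the term is x0 ∧ ((T ∧ ¬x0) ∨ ¬x2), not yet normal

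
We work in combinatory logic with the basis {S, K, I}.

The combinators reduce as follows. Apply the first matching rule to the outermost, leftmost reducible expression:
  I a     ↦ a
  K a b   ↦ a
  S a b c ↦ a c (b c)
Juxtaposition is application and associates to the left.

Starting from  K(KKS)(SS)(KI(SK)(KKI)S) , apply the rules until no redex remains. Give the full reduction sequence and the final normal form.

  start: K(KKS)(SS)(KI(SK)(KKI)S)
  [1] KKS(KI(SK)(KKI)S)
  [2] K(KI(SK)(KKI)S)
  [3] K(I(KKI)S)
  [4] K(KKIS)
  [5] K(KS)

Answer: normal form = K(KS)  (in 5 steps)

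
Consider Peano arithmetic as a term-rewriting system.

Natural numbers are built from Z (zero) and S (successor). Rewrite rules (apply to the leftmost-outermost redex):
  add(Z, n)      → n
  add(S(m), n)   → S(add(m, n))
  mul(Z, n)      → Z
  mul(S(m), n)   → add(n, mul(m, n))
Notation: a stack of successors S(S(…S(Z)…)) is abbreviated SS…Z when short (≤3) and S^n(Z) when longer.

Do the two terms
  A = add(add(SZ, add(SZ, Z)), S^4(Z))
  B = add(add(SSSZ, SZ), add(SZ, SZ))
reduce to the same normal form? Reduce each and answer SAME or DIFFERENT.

Answer: SAME — A ⇓ S^6(Z), B ⇓ S^6(Z)

Working:
Term A:
  start: add(add(SZ, add(SZ, Z)), S^4(Z))
  [1] add(S(add(Z, add(SZ, Z))), S^4(Z))
  [2] S(add(add(Z, add(SZ, Z)), S^4(Z)))
  [3] S(add(add(SZ, Z), S^4(Z)))
  [4] S(add(S(add(Z, Z)), S^4(Z)))
  [5] S(S(add(add(Z, Z), S^4(Z))))
  [6] S(S(add(Z, S^4(Z))))
  [7] S^6(Z)

Term B:
  start: add(add(SSSZ, SZ), add(SZ, SZ))
  [1] add(S(add(SSZ, SZ)), add(SZ, SZ))
  [2] S(add(add(SSZ, SZ), add(SZ, SZ)))
  [3] S(add(S(add(SZ, SZ)), add(SZ, SZ)))
  [4] S(S(add(add(SZ, SZ), add(SZ, SZ))))
  [5] S(S(add(S(add(Z, SZ)), add(SZ, SZ))))
  [6] S(S(S(add(add(Z, SZ), add(SZ, SZ)))))
  [7] S(S(S(add(SZ, add(SZ, SZ)))))
  [8] S(S(S(S(add(Z, add(SZ, SZ))))))
  [9] S(S(S(S(add(SZ, SZ)))))
  [10] S(S(S(S(S(add(Z, SZ))))))
  [11] S^6(Z)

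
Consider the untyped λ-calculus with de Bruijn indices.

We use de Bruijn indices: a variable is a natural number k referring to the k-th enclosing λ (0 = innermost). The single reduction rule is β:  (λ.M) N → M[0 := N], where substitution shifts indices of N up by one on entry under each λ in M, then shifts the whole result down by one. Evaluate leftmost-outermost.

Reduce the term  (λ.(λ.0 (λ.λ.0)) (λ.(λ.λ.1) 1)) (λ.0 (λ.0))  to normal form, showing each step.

Answer: normal form = λ.λ.0 (λ.0)  (in 4 steps)

Derivation:
  start: (λ.(λ.0 (λ.λ.0)) (λ.(λ.λ.1) 1)) (λ.0 (λ.0))
  step 1: (λ.0 (λ.λ.0)) (λ.(λ.λ.1) (λ.0 (λ.0)))
  step 2: (λ.(λ.λ.1) (λ.0 (λ.0))) (λ.λ.0)
  step 3: (λ.λ.1) (λ.0 (λ.0))
  step 4: λ.λ.0 (λ.0)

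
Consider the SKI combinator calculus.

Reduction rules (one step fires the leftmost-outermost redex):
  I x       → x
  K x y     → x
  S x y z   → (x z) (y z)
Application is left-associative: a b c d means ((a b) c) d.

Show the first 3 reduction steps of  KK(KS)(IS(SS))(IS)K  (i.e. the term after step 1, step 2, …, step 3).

Answer: after 3 steps: S(SS)K

Reduction:
  start: KK(KS)(IS(SS))(IS)K
  [1] K(IS(SS))(IS)K
  [2] IS(SS)K
  [3] S(SS)K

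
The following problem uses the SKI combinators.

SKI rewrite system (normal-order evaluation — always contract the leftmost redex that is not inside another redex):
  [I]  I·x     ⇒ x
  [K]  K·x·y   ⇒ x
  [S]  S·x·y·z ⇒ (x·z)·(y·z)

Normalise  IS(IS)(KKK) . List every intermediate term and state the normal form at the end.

Answer: normal form = SSK  (in 3 steps)

Reduction:
  start: IS(IS)(KKK)
  [1] S(IS)(KKK)
  [2] SS(KKK)
  [3] SSK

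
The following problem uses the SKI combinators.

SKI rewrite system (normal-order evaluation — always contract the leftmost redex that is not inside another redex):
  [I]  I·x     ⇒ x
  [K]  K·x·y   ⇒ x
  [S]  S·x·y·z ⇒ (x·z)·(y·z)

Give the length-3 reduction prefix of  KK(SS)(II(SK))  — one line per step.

Answer: after 3 steps: K(SK)

Reduction:
  start: KK(SS)(II(SK))
  →1  K(II(SK))
  →2  K(I(SK))
  →3  K(SK)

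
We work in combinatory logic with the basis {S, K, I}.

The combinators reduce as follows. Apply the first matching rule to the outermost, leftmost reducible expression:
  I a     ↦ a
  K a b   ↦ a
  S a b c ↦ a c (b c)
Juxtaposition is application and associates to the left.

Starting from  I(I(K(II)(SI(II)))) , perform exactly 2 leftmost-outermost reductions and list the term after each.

Answer: after 2 steps: K(II)(SI(II))

Working:
  start: I(I(K(II)(SI(II))))
  →1  I(K(II)(SI(II)))
  →2  K(II)(SI(II))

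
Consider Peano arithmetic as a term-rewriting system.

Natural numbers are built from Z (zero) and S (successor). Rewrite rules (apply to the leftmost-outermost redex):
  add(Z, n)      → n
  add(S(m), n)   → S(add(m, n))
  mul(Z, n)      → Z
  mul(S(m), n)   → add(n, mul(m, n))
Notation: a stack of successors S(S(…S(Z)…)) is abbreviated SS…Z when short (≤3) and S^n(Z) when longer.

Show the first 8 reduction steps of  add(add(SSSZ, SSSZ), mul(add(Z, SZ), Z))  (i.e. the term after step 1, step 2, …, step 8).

  start: add(add(SSSZ, SSSZ), mul(add(Z, SZ), Z))
  [1] add(S(add(SSZ, SSSZ)), mul(add(Z, SZ), Z))
  [2] S(add(add(SSZ, SSSZ), mul(add(Z, SZ), Z)))
  [3] S(add(S(add(SZ, SSSZ)), mul(add(Z, SZ), Z)))
  [4] S(S(add(add(SZ, SSSZ), mul(add(Z, SZ), Z))))
  [5] S(S(add(S(add(Z, SSSZ)), mul(add(Z, SZ), Z))))
  [6] S(S(S(add(add(Z, SSSZ), mul(add(Z, SZ), Z)))))
  [7] S(S(S(add(SSSZ, mul(add(Z, SZ), Z)))))
  [8] S(S(S(S(add(SSZ, mul(add(Z, SZ), Z))))))

Answer: after 8 steps: S(S(S(S(add(SSZ, mul(add(Z, SZ), Z))))))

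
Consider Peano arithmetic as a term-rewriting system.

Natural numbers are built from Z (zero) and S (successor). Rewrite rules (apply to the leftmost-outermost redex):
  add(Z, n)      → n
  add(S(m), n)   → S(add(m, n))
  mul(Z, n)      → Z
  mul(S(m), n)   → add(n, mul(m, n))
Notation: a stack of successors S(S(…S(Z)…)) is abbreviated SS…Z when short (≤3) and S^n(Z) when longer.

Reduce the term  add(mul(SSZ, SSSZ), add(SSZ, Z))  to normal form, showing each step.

  start: add(mul(SSZ, SSSZ), add(SSZ, Z))
  [1] add(add(SSSZ, mul(SZ, SSSZ)), add(SSZ, Z))
  [2] add(S(add(SSZ, mul(SZ, SSSZ))), add(SSZ, Z))
  [3] S(add(add(SSZ, mul(SZ, SSSZ)), add(SSZ, Z)))
  [4] S(add(S(add(SZ, mul(SZ, SSSZ))), add(SSZ, Z)))
  [5] S(S(add(add(SZ, mul(SZ, SSSZ)), add(SSZ, Z))))
  [6] S(S(add(S(add(Z, mul(SZ, SSSZ))), add(SSZ, Z))))
  [7] S(S(S(add(add(Z, mul(SZ, SSSZ)), add(SSZ, Z)))))
  [8] S(S(S(add(mul(SZ, SSSZ), add(SSZ, Z)))))
  [9] S(S(S(add(add(SSSZ, mul(Z, SSSZ)), add(SSZ, Z)))))
  [10] S(S(S(add(S(add(SSZ, mul(Z, SSSZ))), add(SSZ, Z)))))
  [11] S(S(S(S(add(add(SSZ, mul(Z, SSSZ)), add(SSZ, Z))))))
  [12] S(S(S(S(add(S(add(SZ, mul(Z, SSSZ))), add(SSZ, Z))))))
  [13] S(S(S(S(S(add(add(SZ, mul(Z, SSSZ)), add(SSZ, Z)))))))
  [14] S(S(S(S(S(add(S(add(Z, mul(Z, SSSZ))), add(SSZ, Z)))))))
  [15] S(S(S(S(S(S(add(add(Z, mul(Z, SSSZ)), add(SSZ, Z))))))))
  [16] S(S(S(S(S(S(add(mul(Z, SSSZ), add(SSZ, Z))))))))
  [17] S(S(S(S(S(S(add(Z, add(SSZ, Z))))))))
  [18] S(S(S(S(S(S(add(SSZ, Z)))))))
  [19] S(S(S(S(S(S(S(add(SZ, Z))))))))
  [20] S(S(S(S(S(S(S(S(add(Z, Z)))))))))
  [21] S^8(Z)

Answer: normal form = S^8(Z)  (in 21 steps)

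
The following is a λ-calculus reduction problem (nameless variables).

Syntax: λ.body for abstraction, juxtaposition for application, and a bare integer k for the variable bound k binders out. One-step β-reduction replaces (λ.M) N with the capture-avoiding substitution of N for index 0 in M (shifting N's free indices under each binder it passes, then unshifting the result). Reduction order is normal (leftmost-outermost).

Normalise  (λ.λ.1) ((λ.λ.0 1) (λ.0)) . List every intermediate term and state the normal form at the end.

Answer: normal form = λ.λ.0 (λ.0)  (in 2 steps)

Derivation:
  start: (λ.λ.1) ((λ.λ.0 1) (λ.0))
  step 1: λ.(λ.λ.0 1) (λ.0)
  step 2: λ.λ.0 (λ.0)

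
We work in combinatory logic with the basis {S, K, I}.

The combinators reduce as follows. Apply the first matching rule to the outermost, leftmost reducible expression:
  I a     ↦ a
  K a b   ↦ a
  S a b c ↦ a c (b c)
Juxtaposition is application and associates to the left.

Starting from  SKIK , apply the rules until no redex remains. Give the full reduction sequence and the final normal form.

Answer: normal form = K  (in 2 steps)

Reduction:
  start: SKIK
  step 1: KK(IK)
  step 2: K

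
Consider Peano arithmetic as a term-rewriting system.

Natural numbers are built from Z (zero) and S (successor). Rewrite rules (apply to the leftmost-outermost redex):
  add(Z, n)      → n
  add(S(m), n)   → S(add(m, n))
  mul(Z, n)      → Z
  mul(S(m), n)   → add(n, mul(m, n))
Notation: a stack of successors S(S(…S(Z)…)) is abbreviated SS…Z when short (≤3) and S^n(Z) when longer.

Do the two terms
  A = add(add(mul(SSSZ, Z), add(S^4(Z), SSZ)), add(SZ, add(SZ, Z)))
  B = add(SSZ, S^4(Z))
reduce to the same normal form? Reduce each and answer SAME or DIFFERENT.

Term A:
  start: add(add(mul(SSSZ, Z), add(S^4(Z), SSZ)), add(SZ, add(SZ, Z)))
  →1  add(add(add(Z, mul(SSZ, Z)), add(S^4(Z), SSZ)), add(SZ, add(SZ, Z)))
  →2  add(add(mul(SSZ, Z), add(S^4(Z), SSZ)), add(SZ, add(SZ, Z)))
  →3  add(add(add(Z, mul(SZ, Z)), add(S^4(Z), SSZ)), add(SZ, add(SZ, Z)))
  →4  add(add(mul(SZ, Z), add(S^4(Z), SSZ)), add(SZ, add(SZ, Z)))
  →5  add(add(add(Z, mul(Z, Z)), add(S^4(Z), SSZ)), add(SZ, add(SZ, Z)))
  →6  add(add(mul(Z, Z), add(S^4(Z), SSZ)), add(SZ, add(SZ, Z)))
  →7  add(add(Z, add(S^4(Z), SSZ)), add(SZ, add(SZ, Z)))
  →8  add(add(S^4(Z), SSZ), add(SZ, add(SZ, Z)))
  →9  add(S(add(SSSZ, SSZ)), add(SZ, add(SZ, Z)))
  →10  S(add(add(SSSZ, SSZ), add(SZ, add(SZ, Z))))
  →11  S(add(S(add(SSZ, SSZ)), add(SZ, add(SZ, Z))))
  →12  S(S(add(add(SSZ, SSZ), add(SZ, add(SZ, Z)))))
  →13  S(S(add(S(add(SZ, SSZ)), add(SZ, add(SZ, Z)))))
  →14  S(S(S(add(add(SZ, SSZ), add(SZ, add(SZ, Z))))))
  →15  S(S(S(add(S(add(Z, SSZ)), add(SZ, add(SZ, Z))))))
  →16  S(S(S(S(add(add(Z, SSZ), add(SZ, add(SZ, Z)))))))
  →17  S(S(S(S(add(SSZ, add(SZ, add(SZ, Z)))))))
  →18  S(S(S(S(S(add(SZ, add(SZ, add(SZ, Z))))))))
  →19  S(S(S(S(S(S(add(Z, add(SZ, add(SZ, Z)))))))))
  →20  S(S(S(S(S(S(add(SZ, add(SZ, Z))))))))
  →21  S(S(S(S(S(S(S(add(Z, add(SZ, Z)))))))))
  →22  S(S(S(S(S(S(S(add(SZ, Z))))))))
  →23  S(S(S(S(S(S(S(S(add(Z, Z)))))))))
  →24  S^8(Z)

Term B:
  start: add(SSZ, S^4(Z))
  →1  S(add(SZ, S^4(Z)))
  →2  S(S(add(Z, S^4(Z))))
  →3  S^6(Z)

Answer: DIFFERENT — A ⇓ S^8(Z), B ⇓ S^6(Z)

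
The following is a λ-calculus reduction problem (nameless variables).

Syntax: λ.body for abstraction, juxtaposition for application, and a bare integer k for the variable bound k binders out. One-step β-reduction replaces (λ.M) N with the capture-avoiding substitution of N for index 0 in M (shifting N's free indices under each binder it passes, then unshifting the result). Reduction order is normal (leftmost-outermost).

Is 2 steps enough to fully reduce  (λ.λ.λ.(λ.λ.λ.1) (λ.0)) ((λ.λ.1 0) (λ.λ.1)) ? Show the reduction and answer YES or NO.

  start: (λ.λ.λ.(λ.λ.λ.1) (λ.0)) ((λ.λ.1 0) (λ.λ.1))
  step 1: λ.λ.(λ.λ.λ.1) (λ.0)
  step 2: λ.λ.λ.λ.1

Answer: YES — reaches normal form λ.λ.λ.λ.1 in 2 ≤ 2 steps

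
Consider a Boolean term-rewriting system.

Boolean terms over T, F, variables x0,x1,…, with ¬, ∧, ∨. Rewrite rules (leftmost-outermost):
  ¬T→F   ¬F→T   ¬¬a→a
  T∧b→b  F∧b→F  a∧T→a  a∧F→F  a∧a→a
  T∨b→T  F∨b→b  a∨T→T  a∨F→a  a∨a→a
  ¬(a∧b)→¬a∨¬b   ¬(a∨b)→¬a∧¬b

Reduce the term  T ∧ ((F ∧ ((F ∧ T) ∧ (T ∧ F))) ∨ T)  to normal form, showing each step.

Answer: normal form = T  (in 2 steps)

Reduction:
  start: T ∧ ((F ∧ ((F ∧ T) ∧ (T ∧ F))) ∨ T)
  →1  (F ∧ ((F ∧ T) ∧ (T ∧ F))) ∨ T
  →2  T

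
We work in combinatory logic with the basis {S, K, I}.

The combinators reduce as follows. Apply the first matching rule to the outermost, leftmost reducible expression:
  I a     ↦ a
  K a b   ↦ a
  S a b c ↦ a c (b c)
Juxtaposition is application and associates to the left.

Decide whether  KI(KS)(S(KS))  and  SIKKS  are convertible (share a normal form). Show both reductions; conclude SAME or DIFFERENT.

Term A:
  start: KI(KS)(S(KS))
  [1] I(S(KS))
  [2] S(KS)

Term B:
  start: SIKKS
  [1] IK(KK)S
  [2] K(KK)S
  [3] KK

Answer: DIFFERENT — A ⇓ S(KS), B ⇓ KK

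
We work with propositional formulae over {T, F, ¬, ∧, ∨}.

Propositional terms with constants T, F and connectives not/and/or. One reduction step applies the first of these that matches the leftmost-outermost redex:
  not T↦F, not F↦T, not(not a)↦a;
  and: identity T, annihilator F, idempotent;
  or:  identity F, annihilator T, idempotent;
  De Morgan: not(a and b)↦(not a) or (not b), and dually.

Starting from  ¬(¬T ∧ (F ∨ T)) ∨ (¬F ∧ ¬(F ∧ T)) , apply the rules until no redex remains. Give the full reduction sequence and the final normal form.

Answer: normal form = T  (in 4 steps)

Reduction:
  start: ¬(¬T ∧ (F ∨ T)) ∨ (¬F ∧ ¬(F ∧ T))
  →1  (¬¬T ∨ ¬(F ∨ T)) ∨ (¬F ∧ ¬(F ∧ T))
  →2  (T ∨ ¬(F ∨ T)) ∨ (¬F ∧ ¬(F ∧ T))
  →3  T ∨ (¬F ∧ ¬(F ∧ T))
  →4  T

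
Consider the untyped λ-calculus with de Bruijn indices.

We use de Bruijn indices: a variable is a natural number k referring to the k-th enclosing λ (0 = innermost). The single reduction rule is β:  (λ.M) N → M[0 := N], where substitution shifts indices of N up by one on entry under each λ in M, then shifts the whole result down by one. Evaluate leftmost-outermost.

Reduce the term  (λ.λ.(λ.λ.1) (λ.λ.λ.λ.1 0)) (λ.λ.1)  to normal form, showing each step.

  start: (λ.λ.(λ.λ.1) (λ.λ.λ.λ.1 0)) (λ.λ.1)
  →1  λ.(λ.λ.1) (λ.λ.λ.λ.1 0)
  →2  λ.λ.λ.λ.λ.λ.1 0

Answer: normal form = λ.λ.λ.λ.λ.λ.1 0  (in 2 steps)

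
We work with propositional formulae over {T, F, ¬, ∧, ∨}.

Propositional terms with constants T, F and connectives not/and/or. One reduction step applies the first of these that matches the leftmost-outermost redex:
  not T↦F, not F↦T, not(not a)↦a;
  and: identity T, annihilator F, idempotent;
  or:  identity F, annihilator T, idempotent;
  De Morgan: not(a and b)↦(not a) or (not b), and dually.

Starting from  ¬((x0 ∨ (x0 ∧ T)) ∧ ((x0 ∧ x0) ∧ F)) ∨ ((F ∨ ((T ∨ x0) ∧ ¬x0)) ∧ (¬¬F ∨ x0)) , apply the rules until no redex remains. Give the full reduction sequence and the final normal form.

Answer: normal form = T  (in 13 steps)

Reduction:
  start: ¬((x0 ∨ (x0 ∧ T)) ∧ ((x0 ∧ x0) ∧ F)) ∨ ((F ∨ ((T ∨ x0) ∧ ¬x0)) ∧ (¬¬F ∨ x0))
  →1  (¬(x0 ∨ (x0 ∧ T)) ∨ ¬((x0 ∧ x0) ∧ F)) ∨ ((F ∨ ((T ∨ x0) ∧ ¬x0)) ∧ (¬¬F ∨ x0))
  →2  ((¬x0 ∧ ¬(x0 ∧ T)) ∨ ¬((x0 ∧ x0) ∧ F)) ∨ ((F ∨ ((T ∨ x0) ∧ ¬x0)) ∧ (¬¬F ∨ x0))
  →3  ((¬x0 ∧ (¬x0 ∨ ¬T)) ∨ ¬((x0 ∧ x0) ∧ F)) ∨ ((F ∨ ((T ∨ x0) ∧ ¬x0)) ∧ (¬¬F ∨ x0))
  →4  ((¬x0 ∧ (¬x0 ∨ F)) ∨ ¬((x0 ∧ x0) ∧ F)) ∨ ((F ∨ ((T ∨ x0) ∧ ¬x0)) ∧ (¬¬F ∨ x0))
  →5  ((¬x0 ∧ ¬x0) ∨ ¬((x0 ∧ x0) ∧ F)) ∨ ((F ∨ ((T ∨ x0) ∧ ¬x0)) ∧ (¬¬F ∨ x0))
  →6  (¬x0 ∨ ¬((x0 ∧ x0) ∧ F)) ∨ ((F ∨ ((T ∨ x0) ∧ ¬x0)) ∧ (¬¬F ∨ x0))
  →7  (¬x0 ∨ (¬(x0 ∧ x0) ∨ ¬F)) ∨ ((F ∨ ((T ∨ x0) ∧ ¬x0)) ∧ (¬¬F ∨ x0))
  →8  (¬x0 ∨ ((¬x0 ∨ ¬x0) ∨ ¬F)) ∨ ((F ∨ ((T ∨ x0) ∧ ¬x0)) ∧ (¬¬F ∨ x0))
  →9  (¬x0 ∨ (¬x0 ∨ ¬F)) ∨ ((F ∨ ((T ∨ x0) ∧ ¬x0)) ∧ (¬¬F ∨ x0))
  →10  (¬x0 ∨ (¬x0 ∨ T)) ∨ ((F ∨ ((T ∨ x0) ∧ ¬x0)) ∧ (¬¬F ∨ x0))
  →11  (¬x0 ∨ T) ∨ ((F ∨ ((T ∨ x0) ∧ ¬x0)) ∧ (¬¬F ∨ x0))
  →12  T ∨ ((F ∨ ((T ∨ x0) ∧ ¬x0)) ∧ (¬¬F ∨ x0))
  →13  T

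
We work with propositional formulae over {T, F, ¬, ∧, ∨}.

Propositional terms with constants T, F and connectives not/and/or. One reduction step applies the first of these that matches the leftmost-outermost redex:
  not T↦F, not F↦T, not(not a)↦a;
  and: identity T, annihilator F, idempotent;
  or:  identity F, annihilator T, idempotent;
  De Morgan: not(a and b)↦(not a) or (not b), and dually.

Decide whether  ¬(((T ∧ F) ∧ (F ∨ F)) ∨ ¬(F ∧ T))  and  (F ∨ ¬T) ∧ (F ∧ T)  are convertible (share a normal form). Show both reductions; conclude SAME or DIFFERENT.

Term A:
  start: ¬(((T ∧ F) ∧ (F ∨ F)) ∨ ¬(F ∧ T))
  →1  ¬((T ∧ F) ∧ (F ∨ F)) ∧ ¬¬(F ∧ T)
  →2  (¬(T ∧ F) ∨ ¬(F ∨ F)) ∧ ¬¬(F ∧ T)
  →3  ((¬T ∨ ¬F) ∨ ¬(F ∨ F)) ∧ ¬¬(F ∧ T)
  →4  ((F ∨ ¬F) ∨ ¬(F ∨ F)) ∧ ¬¬(F ∧ T)
  →5  (¬F ∨ ¬(F ∨ F)) ∧ ¬¬(F ∧ T)
  →6  (T ∨ ¬(F ∨ F)) ∧ ¬¬(F ∧ T)
  →7  T ∧ ¬¬(F ∧ T)
  →8  ¬¬(F ∧ T)
  →9  F ∧ T
  →10  F

Term B:
  start: (F ∨ ¬T) ∧ (F ∧ T)
  →1  ¬T ∧ (F ∧ T)
  →2  F ∧ (F ∧ T)
  →3  F

Answer: SAME — A ⇓ F, B ⇓ F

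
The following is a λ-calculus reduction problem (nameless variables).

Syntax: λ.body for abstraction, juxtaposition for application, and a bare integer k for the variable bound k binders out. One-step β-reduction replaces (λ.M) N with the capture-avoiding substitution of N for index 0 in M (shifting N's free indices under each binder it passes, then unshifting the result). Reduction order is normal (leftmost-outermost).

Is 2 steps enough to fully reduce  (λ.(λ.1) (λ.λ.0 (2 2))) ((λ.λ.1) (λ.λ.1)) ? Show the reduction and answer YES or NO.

Answer: NO — after 2 steps the term is (λ.λ.1) (λ.λ.1), not yet normal

Derivation:
  start: (λ.(λ.1) (λ.λ.0 (2 2))) ((λ.λ.1) (λ.λ.1))
  [1] (λ.(λ.λ.1) (λ.λ.1)) (λ.λ.0 ((λ.λ.1) (λ.λ.1) ((λ.λ.1) (λ.λ.1))))
  [2] (λ.λ.1) (λ.λ.1)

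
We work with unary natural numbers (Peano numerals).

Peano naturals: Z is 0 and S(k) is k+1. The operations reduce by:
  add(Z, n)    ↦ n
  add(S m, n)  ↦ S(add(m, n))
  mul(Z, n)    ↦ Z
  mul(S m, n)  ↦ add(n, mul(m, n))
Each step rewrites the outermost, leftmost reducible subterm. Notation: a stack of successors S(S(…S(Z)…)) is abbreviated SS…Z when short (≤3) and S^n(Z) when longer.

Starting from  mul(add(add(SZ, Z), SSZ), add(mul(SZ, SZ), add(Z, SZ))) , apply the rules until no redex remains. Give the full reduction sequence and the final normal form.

Answer: normal form = S^6(Z)  (in 38 steps)

Reduction:
  start: mul(add(add(SZ, Z), SSZ), add(mul(SZ, SZ), add(Z, SZ)))
  [1] mul(add(S(add(Z, Z)), SSZ), add(mul(SZ, SZ), add(Z, SZ)))
  [2] mul(S(add(add(Z, Z), SSZ)), add(mul(SZ, SZ), add(Z, SZ)))
  [3] add(add(mul(SZ, SZ), add(Z, SZ)), mul(add(add(Z, Z), SSZ), add(mul(SZ, SZ), add(Z, SZ))))
  [4] add(add(add(SZ, mul(Z, SZ)), add(Z, SZ)), mul(add(add(Z, Z), SSZ), add(mul(SZ, SZ), add(Z, SZ))))
  [5] add(add(S(add(Z, mul(Z, SZ))), add(Z, SZ)), mul(add(add(Z, Z), SSZ), add(mul(SZ, SZ), add(Z, SZ))))
  [6] add(S(add(add(Z, mul(Z, SZ)), add(Z, SZ))), mul(add(add(Z, Z), SSZ), add(mul(SZ, SZ), add(Z, SZ))))
  [7] S(add(add(add(Z, mul(Z, SZ)), add(Z, SZ)), mul(add(add(Z, Z), SSZ), add(mul(SZ, SZ), add(Z, SZ)))))
  [8] S(add(add(mul(Z, SZ), add(Z, SZ)), mul(add(add(Z, Z), SSZ), add(mul(SZ, SZ), add(Z, SZ)))))
  [9] S(add(add(Z, add(Z, SZ)), mul(add(add(Z, Z), SSZ), add(mul(SZ, SZ), add(Z, SZ)))))
  [10] S(add(add(Z, SZ), mul(add(add(Z, Z), SSZ), add(mul(SZ, SZ), add(Z, SZ)))))
  [11] S(add(SZ, mul(add(add(Z, Z), SSZ), add(mul(SZ, SZ), add(Z, SZ)))))
  [12] S(S(add(Z, mul(add(add(Z, Z), SSZ), add(mul(SZ, SZ), add(Z, SZ))))))
  [13] S(S(mul(add(add(Z, Z), SSZ), add(mul(SZ, SZ), add(Z, SZ)))))
  [14] S(S(mul(add(Z, SSZ), add(mul(SZ, SZ), add(Z, SZ)))))
  [15] S(S(mul(SSZ, add(mul(SZ, SZ), add(Z, SZ)))))
  [16] S(S(add(add(mul(SZ, SZ), add(Z, SZ)), mul(SZ, add(mul(SZ, SZ), add(Z, SZ))))))
  [17] S(S(add(add(add(SZ, mul(Z, SZ)), add(Z, SZ)), mul(SZ, add(mul(SZ, SZ), add(Z, SZ))))))
  [18] S(S(add(add(S(add(Z, mul(Z, SZ))), add(Z, SZ)), mul(SZ, add(mul(SZ, SZ), add(Z, SZ))))))
  [19] S(S(add(S(add(add(Z, mul(Z, SZ)), add(Z, SZ))), mul(SZ, add(mul(SZ, SZ), add(Z, SZ))))))
  [20] S(S(S(add(add(add(Z, mul(Z, SZ)), add(Z, SZ)), mul(SZ, add(mul(SZ, SZ), add(Z, SZ)))))))
  [21] S(S(S(add(add(mul(Z, SZ), add(Z, SZ)), mul(SZ, add(mul(SZ, SZ), add(Z, SZ)))))))
  [22] S(S(S(add(add(Z, add(Z, SZ)), mul(SZ, add(mul(SZ, SZ), add(Z, SZ)))))))
  [23] S(S(S(add(add(Z, SZ), mul(SZ, add(mul(SZ, SZ), add(Z, SZ)))))))
  [24] S(S(S(add(SZ, mul(SZ, add(mul(SZ, SZ), add(Z, SZ)))))))
  [25] S(S(S(S(add(Z, mul(SZ, add(mul(SZ, SZ), add(Z, SZ))))))))
  [26] S(S(S(S(mul(SZ, add(mul(SZ, SZ), add(Z, SZ)))))))
  [27] S(S(S(S(add(add(mul(SZ, SZ), add(Z, SZ)), mul(Z, add(mul(SZ, SZ), add(Z, SZ))))))))
  [28] S(S(S(S(add(add(add(SZ, mul(Z, SZ)), add(Z, SZ)), mul(Z, add(mul(SZ, SZ), add(Z, SZ))))))))
  [29] S(S(S(S(add(add(S(add(Z, mul(Z, SZ))), add(Z, SZ)), mul(Z, add(mul(SZ, SZ), add(Z, SZ))))))))
  [30] S(S(S(S(add(S(add(add(Z, mul(Z, SZ)), add(Z, SZ))), mul(Z, add(mul(SZ, SZ), add(Z, SZ))))))))
  [31] S(S(S(S(S(add(add(add(Z, mul(Z, SZ)), add(Z, SZ)), mul(Z, add(mul(SZ, SZ), add(Z, SZ)))))))))
  [32] S(S(S(S(S(add(add(mul(Z, SZ), add(Z, SZ)), mul(Z, add(mul(SZ, SZ), add(Z, SZ)))))))))
  [33] S(S(S(S(S(add(add(Z, add(Z, SZ)), mul(Z, add(mul(SZ, SZ), add(Z, SZ)))))))))
  [34] S(S(S(S(S(add(add(Z, SZ), mul(Z, add(mul(SZ, SZ), add(Z, SZ)))))))))
  [35] S(S(S(S(S(add(SZ, mul(Z, add(mul(SZ, SZ), add(Z, SZ)))))))))
  [36] S(S(S(S(S(S(add(Z, mul(Z, add(mul(SZ, SZ), add(Z, SZ))))))))))
  [37] S(S(S(S(S(S(mul(Z, add(mul(SZ, SZ), add(Z, SZ)))))))))
  [38] S^6(Z)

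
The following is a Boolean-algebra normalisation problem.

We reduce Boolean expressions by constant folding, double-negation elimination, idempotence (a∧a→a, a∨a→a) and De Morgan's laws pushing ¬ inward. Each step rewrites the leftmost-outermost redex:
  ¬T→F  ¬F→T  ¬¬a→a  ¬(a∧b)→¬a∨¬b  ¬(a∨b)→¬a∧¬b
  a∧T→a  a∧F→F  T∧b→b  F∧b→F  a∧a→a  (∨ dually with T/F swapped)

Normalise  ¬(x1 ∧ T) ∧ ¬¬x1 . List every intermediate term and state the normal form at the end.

Answer: normal form = ¬x1 ∧ x1  (in 4 steps)

Derivation:
  start: ¬(x1 ∧ T) ∧ ¬¬x1
  [1] (¬x1 ∨ ¬T) ∧ ¬¬x1
  [2] (¬x1 ∨ F) ∧ ¬¬x1
  [3] ¬x1 ∧ ¬¬x1
  [4] ¬x1 ∧ x1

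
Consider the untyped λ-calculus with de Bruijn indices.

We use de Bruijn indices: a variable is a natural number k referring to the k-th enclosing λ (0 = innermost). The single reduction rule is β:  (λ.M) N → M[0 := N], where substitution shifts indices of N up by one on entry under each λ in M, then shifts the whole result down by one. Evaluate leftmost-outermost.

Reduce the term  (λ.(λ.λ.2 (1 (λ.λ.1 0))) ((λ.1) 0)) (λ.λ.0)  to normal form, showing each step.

Answer: normal form = λ.λ.0  (in 3 steps)

Derivation:
  start: (λ.(λ.λ.2 (1 (λ.λ.1 0))) ((λ.1) 0)) (λ.λ.0)
  step 1: (λ.λ.(λ.λ.0) (1 (λ.λ.1 0))) ((λ.λ.λ.0) (λ.λ.0))
  step 2: λ.(λ.λ.0) ((λ.λ.λ.0) (λ.λ.0) (λ.λ.1 0))
  step 3: λ.λ.0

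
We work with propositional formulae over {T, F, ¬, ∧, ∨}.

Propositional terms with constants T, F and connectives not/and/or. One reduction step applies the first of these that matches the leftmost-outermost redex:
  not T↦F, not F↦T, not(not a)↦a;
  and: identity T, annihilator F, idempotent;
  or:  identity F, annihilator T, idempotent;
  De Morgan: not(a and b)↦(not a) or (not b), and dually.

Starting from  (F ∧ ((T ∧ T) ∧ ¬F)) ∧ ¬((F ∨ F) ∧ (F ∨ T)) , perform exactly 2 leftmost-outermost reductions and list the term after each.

  start: (F ∧ ((T ∧ T) ∧ ¬F)) ∧ ¬((F ∨ F) ∧ (F ∨ T))
  step 1: F ∧ ¬((F ∨ F) ∧ (F ∨ T))
  step 2: F

Answer: after 2 steps: F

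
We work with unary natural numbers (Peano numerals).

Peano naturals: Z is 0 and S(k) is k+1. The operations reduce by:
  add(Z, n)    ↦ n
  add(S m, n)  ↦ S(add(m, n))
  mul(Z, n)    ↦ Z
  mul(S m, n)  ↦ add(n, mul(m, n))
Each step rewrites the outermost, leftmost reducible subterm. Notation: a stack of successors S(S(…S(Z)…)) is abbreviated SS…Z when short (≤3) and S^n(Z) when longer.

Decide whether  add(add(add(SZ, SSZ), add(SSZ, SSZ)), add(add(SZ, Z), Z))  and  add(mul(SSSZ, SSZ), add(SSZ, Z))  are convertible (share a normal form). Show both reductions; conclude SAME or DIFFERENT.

Answer: SAME — A ⇓ S^8(Z), B ⇓ S^8(Z)

Reduction:
Term A:
  start: add(add(add(SZ, SSZ), add(SSZ, SSZ)), add(add(SZ, Z), Z))
  step 1: add(add(S(add(Z, SSZ)), add(SSZ, SSZ)), add(add(SZ, Z), Z))
  step 2: add(S(add(add(Z, SSZ), add(SSZ, SSZ))), add(add(SZ, Z), Z))
  step 3: S(add(add(add(Z, SSZ), add(SSZ, SSZ)), add(add(SZ, Z), Z)))
  step 4: S(add(add(SSZ, add(SSZ, SSZ)), add(add(SZ, Z), Z)))
  step 5: S(add(S(add(SZ, add(SSZ, SSZ))), add(add(SZ, Z), Z)))
  step 6: S(S(add(add(SZ, add(SSZ, SSZ)), add(add(SZ, Z), Z))))
  step 7: S(S(add(S(add(Z, add(SSZ, SSZ))), add(add(SZ, Z), Z))))
  step 8: S(S(S(add(add(Z, add(SSZ, SSZ)), add(add(SZ, Z), Z)))))
  step 9: S(S(S(add(add(SSZ, SSZ), add(add(SZ, Z), Z)))))
  step 10: S(S(S(add(S(add(SZ, SSZ)), add(add(SZ, Z), Z)))))
  step 11: S(S(S(S(add(add(SZ, SSZ), add(add(SZ, Z), Z))))))
  step 12: S(S(S(S(add(S(add(Z, SSZ)), add(add(SZ, Z), Z))))))
  step 13: S(S(S(S(S(add(add(Z, SSZ), add(add(SZ, Z), Z)))))))
  step 14: S(S(S(S(S(add(SSZ, add(add(SZ, Z), Z)))))))
  step 15: S(S(S(S(S(S(add(SZ, add(add(SZ, Z), Z))))))))
  step 16: S(S(S(S(S(S(S(add(Z, add(add(SZ, Z), Z)))))))))
  step 17: S(S(S(S(S(S(S(add(add(SZ, Z), Z))))))))
  step 18: S(S(S(S(S(S(S(add(S(add(Z, Z)), Z))))))))
  step 19: S(S(S(S(S(S(S(S(add(add(Z, Z), Z)))))))))
  step 20: S(S(S(S(S(S(S(S(add(Z, Z)))))))))
  step 21: S^8(Z)

Term B:
  start: add(mul(SSSZ, SSZ), add(SSZ, Z))
  step 1: add(add(SSZ, mul(SSZ, SSZ)), add(SSZ, Z))
  step 2: add(S(add(SZ, mul(SSZ, SSZ))), add(SSZ, Z))
  step 3: S(add(add(SZ, mul(SSZ, SSZ)), add(SSZ, Z)))
  step 4: S(add(S(add(Z, mul(SSZ, SSZ))), add(SSZ, Z)))
  step 5: S(S(add(add(Z, mul(SSZ, SSZ)), add(SSZ, Z))))
  step 6: S(S(add(mul(SSZ, SSZ), add(SSZ, Z))))
  step 7: S(S(add(add(SSZ, mul(SZ, SSZ)), add(SSZ, Z))))
  step 8: S(S(add(S(add(SZ, mul(SZ, SSZ))), add(SSZ, Z))))
  step 9: S(S(S(add(add(SZ, mul(SZ, SSZ)), add(SSZ, Z)))))
  step 10: S(S(S(add(S(add(Z, mul(SZ, SSZ))), add(SSZ, Z)))))
  step 11: S(S(S(S(add(add(Z, mul(SZ, SSZ)), add(SSZ, Z))))))
  step 12: S(S(S(S(add(mul(SZ, SSZ), add(SSZ, Z))))))
  step 13: S(S(S(S(add(add(SSZ, mul(Z, SSZ)), add(SSZ, Z))))))
  step 14: S(S(S(S(add(S(add(SZ, mul(Z, SSZ))), add(SSZ, Z))))))
  step 15: S(S(S(S(S(add(add(SZ, mul(Z, SSZ)), add(SSZ, Z)))))))
  step 16: S(S(S(S(S(add(S(add(Z, mul(Z, SSZ))), add(SSZ, Z)))))))
  step 17: S(S(S(S(S(S(add(add(Z, mul(Z, SSZ)), add(SSZ, Z))))))))
  step 18: S(S(S(S(S(S(add(mul(Z, SSZ), add(SSZ, Z))))))))
  step 19: S(S(S(S(S(S(add(Z, add(SSZ, Z))))))))
  step 20: S(S(S(S(S(S(add(SSZ, Z)))))))
  step 21: S(S(S(S(S(S(S(add(SZ, Z))))))))
  step 22: S(S(S(S(S(S(S(S(add(Z, Z)))))))))
  step 23: S^8(Z)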